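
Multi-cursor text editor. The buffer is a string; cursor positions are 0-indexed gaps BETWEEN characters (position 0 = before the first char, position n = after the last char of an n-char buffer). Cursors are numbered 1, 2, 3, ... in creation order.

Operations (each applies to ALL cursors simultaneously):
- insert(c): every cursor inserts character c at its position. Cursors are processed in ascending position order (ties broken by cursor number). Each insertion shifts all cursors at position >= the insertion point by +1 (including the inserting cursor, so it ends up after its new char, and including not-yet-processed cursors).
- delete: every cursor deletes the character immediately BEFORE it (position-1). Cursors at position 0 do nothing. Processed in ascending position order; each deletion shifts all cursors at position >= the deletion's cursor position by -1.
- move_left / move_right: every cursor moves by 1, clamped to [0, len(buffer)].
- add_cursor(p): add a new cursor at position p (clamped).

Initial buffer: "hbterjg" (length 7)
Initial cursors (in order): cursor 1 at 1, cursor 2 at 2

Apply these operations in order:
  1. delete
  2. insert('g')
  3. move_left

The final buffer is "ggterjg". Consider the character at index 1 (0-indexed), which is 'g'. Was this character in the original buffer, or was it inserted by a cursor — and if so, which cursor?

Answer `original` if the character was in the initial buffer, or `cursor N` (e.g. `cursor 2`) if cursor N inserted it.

Answer: cursor 2

Derivation:
After op 1 (delete): buffer="terjg" (len 5), cursors c1@0 c2@0, authorship .....
After op 2 (insert('g')): buffer="ggterjg" (len 7), cursors c1@2 c2@2, authorship 12.....
After op 3 (move_left): buffer="ggterjg" (len 7), cursors c1@1 c2@1, authorship 12.....
Authorship (.=original, N=cursor N): 1 2 . . . . .
Index 1: author = 2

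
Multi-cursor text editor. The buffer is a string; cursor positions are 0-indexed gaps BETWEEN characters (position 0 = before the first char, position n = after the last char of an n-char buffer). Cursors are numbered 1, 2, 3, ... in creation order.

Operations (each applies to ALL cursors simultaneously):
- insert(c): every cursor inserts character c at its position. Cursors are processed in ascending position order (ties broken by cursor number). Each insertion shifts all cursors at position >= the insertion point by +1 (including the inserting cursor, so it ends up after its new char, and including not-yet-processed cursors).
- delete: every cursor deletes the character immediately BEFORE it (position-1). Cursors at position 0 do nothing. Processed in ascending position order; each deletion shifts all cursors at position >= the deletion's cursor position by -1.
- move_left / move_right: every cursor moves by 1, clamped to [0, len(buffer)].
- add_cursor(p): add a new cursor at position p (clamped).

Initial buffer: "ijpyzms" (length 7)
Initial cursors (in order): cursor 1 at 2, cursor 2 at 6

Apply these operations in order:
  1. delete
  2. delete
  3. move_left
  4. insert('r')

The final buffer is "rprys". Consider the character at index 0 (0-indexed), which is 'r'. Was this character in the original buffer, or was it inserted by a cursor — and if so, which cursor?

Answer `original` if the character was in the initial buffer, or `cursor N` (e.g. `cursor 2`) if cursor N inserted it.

Answer: cursor 1

Derivation:
After op 1 (delete): buffer="ipyzs" (len 5), cursors c1@1 c2@4, authorship .....
After op 2 (delete): buffer="pys" (len 3), cursors c1@0 c2@2, authorship ...
After op 3 (move_left): buffer="pys" (len 3), cursors c1@0 c2@1, authorship ...
After op 4 (insert('r')): buffer="rprys" (len 5), cursors c1@1 c2@3, authorship 1.2..
Authorship (.=original, N=cursor N): 1 . 2 . .
Index 0: author = 1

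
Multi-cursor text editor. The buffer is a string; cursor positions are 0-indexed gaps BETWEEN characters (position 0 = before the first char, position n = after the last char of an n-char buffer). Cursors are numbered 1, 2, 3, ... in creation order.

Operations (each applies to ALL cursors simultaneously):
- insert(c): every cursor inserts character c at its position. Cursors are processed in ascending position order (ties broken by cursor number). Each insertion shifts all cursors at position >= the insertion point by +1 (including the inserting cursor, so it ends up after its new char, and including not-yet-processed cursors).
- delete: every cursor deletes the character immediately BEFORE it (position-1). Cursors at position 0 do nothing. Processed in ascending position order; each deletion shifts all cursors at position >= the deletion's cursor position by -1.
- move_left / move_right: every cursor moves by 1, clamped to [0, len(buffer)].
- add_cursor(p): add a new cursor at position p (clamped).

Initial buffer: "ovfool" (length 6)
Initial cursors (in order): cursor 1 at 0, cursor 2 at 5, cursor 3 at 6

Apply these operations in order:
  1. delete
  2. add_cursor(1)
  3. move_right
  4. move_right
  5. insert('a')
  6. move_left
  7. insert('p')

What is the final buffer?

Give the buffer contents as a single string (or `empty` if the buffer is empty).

Answer: ovpafpaoappa

Derivation:
After op 1 (delete): buffer="ovfo" (len 4), cursors c1@0 c2@4 c3@4, authorship ....
After op 2 (add_cursor(1)): buffer="ovfo" (len 4), cursors c1@0 c4@1 c2@4 c3@4, authorship ....
After op 3 (move_right): buffer="ovfo" (len 4), cursors c1@1 c4@2 c2@4 c3@4, authorship ....
After op 4 (move_right): buffer="ovfo" (len 4), cursors c1@2 c4@3 c2@4 c3@4, authorship ....
After op 5 (insert('a')): buffer="ovafaoaa" (len 8), cursors c1@3 c4@5 c2@8 c3@8, authorship ..1.4.23
After op 6 (move_left): buffer="ovafaoaa" (len 8), cursors c1@2 c4@4 c2@7 c3@7, authorship ..1.4.23
After op 7 (insert('p')): buffer="ovpafpaoappa" (len 12), cursors c1@3 c4@6 c2@11 c3@11, authorship ..11.44.2233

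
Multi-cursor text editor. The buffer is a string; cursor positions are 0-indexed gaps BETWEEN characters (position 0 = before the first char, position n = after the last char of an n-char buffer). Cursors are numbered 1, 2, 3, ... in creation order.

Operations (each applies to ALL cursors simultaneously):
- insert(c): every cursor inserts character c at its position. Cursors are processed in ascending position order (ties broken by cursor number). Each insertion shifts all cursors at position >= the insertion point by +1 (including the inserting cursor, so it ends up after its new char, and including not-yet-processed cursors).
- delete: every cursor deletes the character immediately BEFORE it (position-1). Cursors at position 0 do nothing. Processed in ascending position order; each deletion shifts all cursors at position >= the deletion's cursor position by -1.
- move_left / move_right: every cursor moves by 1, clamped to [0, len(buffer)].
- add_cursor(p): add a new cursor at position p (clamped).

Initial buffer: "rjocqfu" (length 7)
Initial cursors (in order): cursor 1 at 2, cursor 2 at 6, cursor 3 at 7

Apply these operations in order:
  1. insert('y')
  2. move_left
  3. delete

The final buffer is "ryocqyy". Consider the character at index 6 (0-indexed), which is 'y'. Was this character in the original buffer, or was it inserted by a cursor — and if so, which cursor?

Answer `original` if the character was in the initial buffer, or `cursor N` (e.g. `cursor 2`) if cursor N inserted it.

Answer: cursor 3

Derivation:
After op 1 (insert('y')): buffer="rjyocqfyuy" (len 10), cursors c1@3 c2@8 c3@10, authorship ..1....2.3
After op 2 (move_left): buffer="rjyocqfyuy" (len 10), cursors c1@2 c2@7 c3@9, authorship ..1....2.3
After op 3 (delete): buffer="ryocqyy" (len 7), cursors c1@1 c2@5 c3@6, authorship .1...23
Authorship (.=original, N=cursor N): . 1 . . . 2 3
Index 6: author = 3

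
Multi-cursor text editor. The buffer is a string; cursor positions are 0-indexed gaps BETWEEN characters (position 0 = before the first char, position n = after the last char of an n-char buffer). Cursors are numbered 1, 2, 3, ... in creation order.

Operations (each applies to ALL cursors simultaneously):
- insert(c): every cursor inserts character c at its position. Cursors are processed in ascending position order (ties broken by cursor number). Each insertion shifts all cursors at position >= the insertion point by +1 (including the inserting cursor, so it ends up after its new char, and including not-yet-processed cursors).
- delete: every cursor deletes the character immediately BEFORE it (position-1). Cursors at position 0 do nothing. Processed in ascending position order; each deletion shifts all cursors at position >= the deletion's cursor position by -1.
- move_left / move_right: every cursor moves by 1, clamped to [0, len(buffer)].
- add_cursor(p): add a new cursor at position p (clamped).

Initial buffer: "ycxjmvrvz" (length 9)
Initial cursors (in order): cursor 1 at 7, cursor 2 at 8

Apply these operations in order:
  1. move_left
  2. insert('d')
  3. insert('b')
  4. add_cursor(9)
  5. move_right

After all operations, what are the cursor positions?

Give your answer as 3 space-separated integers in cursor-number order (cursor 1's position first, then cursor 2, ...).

After op 1 (move_left): buffer="ycxjmvrvz" (len 9), cursors c1@6 c2@7, authorship .........
After op 2 (insert('d')): buffer="ycxjmvdrdvz" (len 11), cursors c1@7 c2@9, authorship ......1.2..
After op 3 (insert('b')): buffer="ycxjmvdbrdbvz" (len 13), cursors c1@8 c2@11, authorship ......11.22..
After op 4 (add_cursor(9)): buffer="ycxjmvdbrdbvz" (len 13), cursors c1@8 c3@9 c2@11, authorship ......11.22..
After op 5 (move_right): buffer="ycxjmvdbrdbvz" (len 13), cursors c1@9 c3@10 c2@12, authorship ......11.22..

Answer: 9 12 10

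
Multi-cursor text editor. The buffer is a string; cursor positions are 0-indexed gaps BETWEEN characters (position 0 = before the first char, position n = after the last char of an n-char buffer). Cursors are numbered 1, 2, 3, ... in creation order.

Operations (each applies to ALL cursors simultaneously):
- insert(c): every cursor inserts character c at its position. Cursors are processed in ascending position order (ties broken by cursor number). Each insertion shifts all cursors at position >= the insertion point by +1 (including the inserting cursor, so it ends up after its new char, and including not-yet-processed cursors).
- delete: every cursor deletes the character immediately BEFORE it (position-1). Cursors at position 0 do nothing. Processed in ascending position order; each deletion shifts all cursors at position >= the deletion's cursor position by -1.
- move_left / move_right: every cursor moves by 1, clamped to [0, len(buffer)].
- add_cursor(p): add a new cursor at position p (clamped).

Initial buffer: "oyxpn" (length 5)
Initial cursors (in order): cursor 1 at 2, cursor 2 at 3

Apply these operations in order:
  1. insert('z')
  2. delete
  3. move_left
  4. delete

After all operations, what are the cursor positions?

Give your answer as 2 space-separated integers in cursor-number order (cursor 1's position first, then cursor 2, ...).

Answer: 0 0

Derivation:
After op 1 (insert('z')): buffer="oyzxzpn" (len 7), cursors c1@3 c2@5, authorship ..1.2..
After op 2 (delete): buffer="oyxpn" (len 5), cursors c1@2 c2@3, authorship .....
After op 3 (move_left): buffer="oyxpn" (len 5), cursors c1@1 c2@2, authorship .....
After op 4 (delete): buffer="xpn" (len 3), cursors c1@0 c2@0, authorship ...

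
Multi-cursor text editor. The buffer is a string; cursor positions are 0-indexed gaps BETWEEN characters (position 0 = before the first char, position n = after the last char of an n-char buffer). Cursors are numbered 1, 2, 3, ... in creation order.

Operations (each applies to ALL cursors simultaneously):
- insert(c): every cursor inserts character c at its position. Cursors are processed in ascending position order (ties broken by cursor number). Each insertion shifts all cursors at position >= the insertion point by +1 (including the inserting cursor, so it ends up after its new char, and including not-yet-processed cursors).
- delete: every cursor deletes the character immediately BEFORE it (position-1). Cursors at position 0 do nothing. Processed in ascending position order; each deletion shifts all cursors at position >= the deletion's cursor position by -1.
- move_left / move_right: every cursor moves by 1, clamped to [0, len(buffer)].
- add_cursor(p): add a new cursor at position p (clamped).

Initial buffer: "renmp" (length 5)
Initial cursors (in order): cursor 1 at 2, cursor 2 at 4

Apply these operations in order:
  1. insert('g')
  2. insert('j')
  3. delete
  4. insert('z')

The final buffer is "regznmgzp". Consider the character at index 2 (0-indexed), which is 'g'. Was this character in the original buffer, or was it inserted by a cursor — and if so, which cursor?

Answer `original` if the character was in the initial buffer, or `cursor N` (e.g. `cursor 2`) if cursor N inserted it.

After op 1 (insert('g')): buffer="regnmgp" (len 7), cursors c1@3 c2@6, authorship ..1..2.
After op 2 (insert('j')): buffer="regjnmgjp" (len 9), cursors c1@4 c2@8, authorship ..11..22.
After op 3 (delete): buffer="regnmgp" (len 7), cursors c1@3 c2@6, authorship ..1..2.
After op 4 (insert('z')): buffer="regznmgzp" (len 9), cursors c1@4 c2@8, authorship ..11..22.
Authorship (.=original, N=cursor N): . . 1 1 . . 2 2 .
Index 2: author = 1

Answer: cursor 1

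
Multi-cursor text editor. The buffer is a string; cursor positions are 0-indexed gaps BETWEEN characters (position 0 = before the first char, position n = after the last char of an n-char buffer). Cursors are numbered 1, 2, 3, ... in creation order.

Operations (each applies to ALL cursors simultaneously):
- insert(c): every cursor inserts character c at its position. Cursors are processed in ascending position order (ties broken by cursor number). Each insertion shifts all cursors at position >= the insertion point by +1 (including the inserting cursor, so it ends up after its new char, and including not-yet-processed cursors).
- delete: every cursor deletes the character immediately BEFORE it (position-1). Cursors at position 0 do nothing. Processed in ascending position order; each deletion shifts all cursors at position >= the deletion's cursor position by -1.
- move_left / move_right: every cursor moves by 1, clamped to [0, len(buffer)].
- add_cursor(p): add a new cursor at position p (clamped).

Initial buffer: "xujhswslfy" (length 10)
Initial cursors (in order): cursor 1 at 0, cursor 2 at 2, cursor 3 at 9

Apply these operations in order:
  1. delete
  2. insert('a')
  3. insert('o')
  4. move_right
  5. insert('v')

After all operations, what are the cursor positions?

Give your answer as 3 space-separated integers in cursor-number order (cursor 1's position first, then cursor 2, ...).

Answer: 4 8 17

Derivation:
After op 1 (delete): buffer="xjhswsly" (len 8), cursors c1@0 c2@1 c3@7, authorship ........
After op 2 (insert('a')): buffer="axajhswslay" (len 11), cursors c1@1 c2@3 c3@10, authorship 1.2......3.
After op 3 (insert('o')): buffer="aoxaojhswslaoy" (len 14), cursors c1@2 c2@5 c3@13, authorship 11.22......33.
After op 4 (move_right): buffer="aoxaojhswslaoy" (len 14), cursors c1@3 c2@6 c3@14, authorship 11.22......33.
After op 5 (insert('v')): buffer="aoxvaojvhswslaoyv" (len 17), cursors c1@4 c2@8 c3@17, authorship 11.122.2.....33.3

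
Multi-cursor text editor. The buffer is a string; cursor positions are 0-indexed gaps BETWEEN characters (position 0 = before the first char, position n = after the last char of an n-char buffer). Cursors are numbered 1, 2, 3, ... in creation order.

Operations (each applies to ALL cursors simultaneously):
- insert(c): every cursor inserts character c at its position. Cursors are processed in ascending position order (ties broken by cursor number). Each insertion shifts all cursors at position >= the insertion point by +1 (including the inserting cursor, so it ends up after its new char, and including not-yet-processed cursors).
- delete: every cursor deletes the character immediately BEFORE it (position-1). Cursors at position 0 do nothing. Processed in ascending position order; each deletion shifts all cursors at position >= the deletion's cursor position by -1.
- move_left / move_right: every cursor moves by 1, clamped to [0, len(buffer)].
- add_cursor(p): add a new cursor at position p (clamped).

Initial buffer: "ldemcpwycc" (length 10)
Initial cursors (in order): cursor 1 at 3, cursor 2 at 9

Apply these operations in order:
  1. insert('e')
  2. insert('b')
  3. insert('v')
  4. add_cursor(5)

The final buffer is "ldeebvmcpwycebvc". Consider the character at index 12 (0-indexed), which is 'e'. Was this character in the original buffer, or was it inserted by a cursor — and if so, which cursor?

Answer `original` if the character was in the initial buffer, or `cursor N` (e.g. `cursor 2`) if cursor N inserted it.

Answer: cursor 2

Derivation:
After op 1 (insert('e')): buffer="ldeemcpwycec" (len 12), cursors c1@4 c2@11, authorship ...1......2.
After op 2 (insert('b')): buffer="ldeebmcpwycebc" (len 14), cursors c1@5 c2@13, authorship ...11......22.
After op 3 (insert('v')): buffer="ldeebvmcpwycebvc" (len 16), cursors c1@6 c2@15, authorship ...111......222.
After op 4 (add_cursor(5)): buffer="ldeebvmcpwycebvc" (len 16), cursors c3@5 c1@6 c2@15, authorship ...111......222.
Authorship (.=original, N=cursor N): . . . 1 1 1 . . . . . . 2 2 2 .
Index 12: author = 2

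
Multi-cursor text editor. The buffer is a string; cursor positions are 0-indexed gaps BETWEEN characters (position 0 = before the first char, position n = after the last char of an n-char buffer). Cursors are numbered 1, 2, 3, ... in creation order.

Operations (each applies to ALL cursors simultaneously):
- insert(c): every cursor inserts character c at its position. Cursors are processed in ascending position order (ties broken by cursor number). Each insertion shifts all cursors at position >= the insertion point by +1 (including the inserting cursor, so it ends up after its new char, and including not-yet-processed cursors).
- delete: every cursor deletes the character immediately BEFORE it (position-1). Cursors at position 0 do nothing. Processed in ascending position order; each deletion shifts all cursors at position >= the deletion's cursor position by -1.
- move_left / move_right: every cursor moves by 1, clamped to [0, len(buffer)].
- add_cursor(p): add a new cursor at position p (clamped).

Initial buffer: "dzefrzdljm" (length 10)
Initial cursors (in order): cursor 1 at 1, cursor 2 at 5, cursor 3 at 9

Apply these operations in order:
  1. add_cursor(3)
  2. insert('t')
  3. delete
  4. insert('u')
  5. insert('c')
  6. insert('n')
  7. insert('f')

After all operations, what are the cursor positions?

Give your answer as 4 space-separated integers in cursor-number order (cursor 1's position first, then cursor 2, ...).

Answer: 5 17 25 11

Derivation:
After op 1 (add_cursor(3)): buffer="dzefrzdljm" (len 10), cursors c1@1 c4@3 c2@5 c3@9, authorship ..........
After op 2 (insert('t')): buffer="dtzetfrtzdljtm" (len 14), cursors c1@2 c4@5 c2@8 c3@13, authorship .1..4..2....3.
After op 3 (delete): buffer="dzefrzdljm" (len 10), cursors c1@1 c4@3 c2@5 c3@9, authorship ..........
After op 4 (insert('u')): buffer="duzeufruzdljum" (len 14), cursors c1@2 c4@5 c2@8 c3@13, authorship .1..4..2....3.
After op 5 (insert('c')): buffer="duczeucfruczdljucm" (len 18), cursors c1@3 c4@7 c2@11 c3@17, authorship .11..44..22....33.
After op 6 (insert('n')): buffer="ducnzeucnfrucnzdljucnm" (len 22), cursors c1@4 c4@9 c2@14 c3@21, authorship .111..444..222....333.
After op 7 (insert('f')): buffer="ducnfzeucnffrucnfzdljucnfm" (len 26), cursors c1@5 c4@11 c2@17 c3@25, authorship .1111..4444..2222....3333.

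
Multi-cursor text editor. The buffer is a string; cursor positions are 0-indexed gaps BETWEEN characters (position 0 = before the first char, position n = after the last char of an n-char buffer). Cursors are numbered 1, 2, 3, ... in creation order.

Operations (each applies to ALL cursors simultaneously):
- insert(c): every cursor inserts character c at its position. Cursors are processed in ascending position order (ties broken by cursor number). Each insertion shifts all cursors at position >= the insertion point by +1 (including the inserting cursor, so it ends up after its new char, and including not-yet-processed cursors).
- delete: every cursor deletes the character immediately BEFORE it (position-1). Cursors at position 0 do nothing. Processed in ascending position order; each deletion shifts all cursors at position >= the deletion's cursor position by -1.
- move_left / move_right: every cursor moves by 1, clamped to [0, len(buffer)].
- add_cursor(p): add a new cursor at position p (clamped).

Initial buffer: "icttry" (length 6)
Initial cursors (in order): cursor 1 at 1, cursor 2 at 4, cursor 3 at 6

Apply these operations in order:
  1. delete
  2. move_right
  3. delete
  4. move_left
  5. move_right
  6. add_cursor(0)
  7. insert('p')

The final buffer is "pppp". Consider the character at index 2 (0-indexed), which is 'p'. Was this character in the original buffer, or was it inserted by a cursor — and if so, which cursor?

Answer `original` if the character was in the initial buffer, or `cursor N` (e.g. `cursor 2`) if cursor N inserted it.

Answer: cursor 3

Derivation:
After op 1 (delete): buffer="ctr" (len 3), cursors c1@0 c2@2 c3@3, authorship ...
After op 2 (move_right): buffer="ctr" (len 3), cursors c1@1 c2@3 c3@3, authorship ...
After op 3 (delete): buffer="" (len 0), cursors c1@0 c2@0 c3@0, authorship 
After op 4 (move_left): buffer="" (len 0), cursors c1@0 c2@0 c3@0, authorship 
After op 5 (move_right): buffer="" (len 0), cursors c1@0 c2@0 c3@0, authorship 
After op 6 (add_cursor(0)): buffer="" (len 0), cursors c1@0 c2@0 c3@0 c4@0, authorship 
After op 7 (insert('p')): buffer="pppp" (len 4), cursors c1@4 c2@4 c3@4 c4@4, authorship 1234
Authorship (.=original, N=cursor N): 1 2 3 4
Index 2: author = 3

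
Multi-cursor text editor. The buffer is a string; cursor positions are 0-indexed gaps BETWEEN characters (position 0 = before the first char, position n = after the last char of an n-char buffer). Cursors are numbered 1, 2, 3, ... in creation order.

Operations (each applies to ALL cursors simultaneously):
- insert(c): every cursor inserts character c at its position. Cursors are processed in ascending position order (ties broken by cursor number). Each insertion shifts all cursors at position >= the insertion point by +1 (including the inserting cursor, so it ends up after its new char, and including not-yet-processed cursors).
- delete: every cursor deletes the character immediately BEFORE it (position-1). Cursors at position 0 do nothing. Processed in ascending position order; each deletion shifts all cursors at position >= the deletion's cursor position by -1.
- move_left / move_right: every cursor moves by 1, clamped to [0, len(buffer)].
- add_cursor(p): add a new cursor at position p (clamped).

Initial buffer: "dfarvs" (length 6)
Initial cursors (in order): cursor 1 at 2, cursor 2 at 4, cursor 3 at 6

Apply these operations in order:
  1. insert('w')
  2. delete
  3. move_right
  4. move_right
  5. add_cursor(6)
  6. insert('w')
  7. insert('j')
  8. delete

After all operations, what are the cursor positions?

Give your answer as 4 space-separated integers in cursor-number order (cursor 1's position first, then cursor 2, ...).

Answer: 5 10 10 10

Derivation:
After op 1 (insert('w')): buffer="dfwarwvsw" (len 9), cursors c1@3 c2@6 c3@9, authorship ..1..2..3
After op 2 (delete): buffer="dfarvs" (len 6), cursors c1@2 c2@4 c3@6, authorship ......
After op 3 (move_right): buffer="dfarvs" (len 6), cursors c1@3 c2@5 c3@6, authorship ......
After op 4 (move_right): buffer="dfarvs" (len 6), cursors c1@4 c2@6 c3@6, authorship ......
After op 5 (add_cursor(6)): buffer="dfarvs" (len 6), cursors c1@4 c2@6 c3@6 c4@6, authorship ......
After op 6 (insert('w')): buffer="dfarwvswww" (len 10), cursors c1@5 c2@10 c3@10 c4@10, authorship ....1..234
After op 7 (insert('j')): buffer="dfarwjvswwwjjj" (len 14), cursors c1@6 c2@14 c3@14 c4@14, authorship ....11..234234
After op 8 (delete): buffer="dfarwvswww" (len 10), cursors c1@5 c2@10 c3@10 c4@10, authorship ....1..234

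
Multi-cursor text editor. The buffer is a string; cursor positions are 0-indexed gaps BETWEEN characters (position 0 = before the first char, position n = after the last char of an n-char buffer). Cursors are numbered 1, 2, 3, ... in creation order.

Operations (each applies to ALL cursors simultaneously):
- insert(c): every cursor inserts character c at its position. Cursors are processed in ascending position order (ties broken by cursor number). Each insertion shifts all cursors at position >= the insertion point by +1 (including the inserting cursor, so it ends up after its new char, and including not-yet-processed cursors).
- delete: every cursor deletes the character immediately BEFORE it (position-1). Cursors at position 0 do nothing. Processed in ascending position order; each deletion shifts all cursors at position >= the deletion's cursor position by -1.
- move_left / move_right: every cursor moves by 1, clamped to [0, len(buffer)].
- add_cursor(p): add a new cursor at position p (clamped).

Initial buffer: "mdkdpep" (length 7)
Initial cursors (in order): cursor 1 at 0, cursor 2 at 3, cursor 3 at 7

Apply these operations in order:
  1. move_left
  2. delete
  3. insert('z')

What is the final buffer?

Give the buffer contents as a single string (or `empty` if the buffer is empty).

After op 1 (move_left): buffer="mdkdpep" (len 7), cursors c1@0 c2@2 c3@6, authorship .......
After op 2 (delete): buffer="mkdpp" (len 5), cursors c1@0 c2@1 c3@4, authorship .....
After op 3 (insert('z')): buffer="zmzkdpzp" (len 8), cursors c1@1 c2@3 c3@7, authorship 1.2...3.

Answer: zmzkdpzp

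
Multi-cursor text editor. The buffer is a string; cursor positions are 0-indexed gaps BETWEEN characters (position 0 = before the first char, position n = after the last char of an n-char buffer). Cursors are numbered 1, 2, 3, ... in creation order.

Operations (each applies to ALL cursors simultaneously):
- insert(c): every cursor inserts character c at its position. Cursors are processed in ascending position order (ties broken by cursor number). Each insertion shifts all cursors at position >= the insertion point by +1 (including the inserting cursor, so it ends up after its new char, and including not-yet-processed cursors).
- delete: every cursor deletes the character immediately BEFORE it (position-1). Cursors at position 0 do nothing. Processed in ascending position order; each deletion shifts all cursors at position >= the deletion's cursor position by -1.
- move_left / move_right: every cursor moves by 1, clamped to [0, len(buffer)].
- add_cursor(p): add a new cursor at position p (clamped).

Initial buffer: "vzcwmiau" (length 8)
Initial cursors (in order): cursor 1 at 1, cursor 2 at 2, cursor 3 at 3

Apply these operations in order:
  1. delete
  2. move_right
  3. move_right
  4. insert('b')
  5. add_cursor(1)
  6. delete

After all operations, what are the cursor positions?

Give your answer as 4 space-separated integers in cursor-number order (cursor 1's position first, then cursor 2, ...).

After op 1 (delete): buffer="wmiau" (len 5), cursors c1@0 c2@0 c3@0, authorship .....
After op 2 (move_right): buffer="wmiau" (len 5), cursors c1@1 c2@1 c3@1, authorship .....
After op 3 (move_right): buffer="wmiau" (len 5), cursors c1@2 c2@2 c3@2, authorship .....
After op 4 (insert('b')): buffer="wmbbbiau" (len 8), cursors c1@5 c2@5 c3@5, authorship ..123...
After op 5 (add_cursor(1)): buffer="wmbbbiau" (len 8), cursors c4@1 c1@5 c2@5 c3@5, authorship ..123...
After op 6 (delete): buffer="miau" (len 4), cursors c4@0 c1@1 c2@1 c3@1, authorship ....

Answer: 1 1 1 0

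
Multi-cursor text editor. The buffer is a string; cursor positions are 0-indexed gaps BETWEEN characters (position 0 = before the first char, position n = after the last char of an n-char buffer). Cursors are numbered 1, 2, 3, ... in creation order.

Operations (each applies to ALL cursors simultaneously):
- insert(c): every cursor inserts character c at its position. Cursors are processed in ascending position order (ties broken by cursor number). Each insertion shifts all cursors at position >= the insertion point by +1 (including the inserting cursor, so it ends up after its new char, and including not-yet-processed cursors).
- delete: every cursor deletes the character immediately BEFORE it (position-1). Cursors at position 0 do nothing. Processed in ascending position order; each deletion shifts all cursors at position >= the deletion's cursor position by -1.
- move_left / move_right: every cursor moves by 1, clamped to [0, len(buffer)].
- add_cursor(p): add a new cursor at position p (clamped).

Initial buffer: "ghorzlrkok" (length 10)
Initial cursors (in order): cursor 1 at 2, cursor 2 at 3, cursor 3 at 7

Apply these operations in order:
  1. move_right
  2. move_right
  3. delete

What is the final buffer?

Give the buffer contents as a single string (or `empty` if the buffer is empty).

After op 1 (move_right): buffer="ghorzlrkok" (len 10), cursors c1@3 c2@4 c3@8, authorship ..........
After op 2 (move_right): buffer="ghorzlrkok" (len 10), cursors c1@4 c2@5 c3@9, authorship ..........
After op 3 (delete): buffer="gholrkk" (len 7), cursors c1@3 c2@3 c3@6, authorship .......

Answer: gholrkk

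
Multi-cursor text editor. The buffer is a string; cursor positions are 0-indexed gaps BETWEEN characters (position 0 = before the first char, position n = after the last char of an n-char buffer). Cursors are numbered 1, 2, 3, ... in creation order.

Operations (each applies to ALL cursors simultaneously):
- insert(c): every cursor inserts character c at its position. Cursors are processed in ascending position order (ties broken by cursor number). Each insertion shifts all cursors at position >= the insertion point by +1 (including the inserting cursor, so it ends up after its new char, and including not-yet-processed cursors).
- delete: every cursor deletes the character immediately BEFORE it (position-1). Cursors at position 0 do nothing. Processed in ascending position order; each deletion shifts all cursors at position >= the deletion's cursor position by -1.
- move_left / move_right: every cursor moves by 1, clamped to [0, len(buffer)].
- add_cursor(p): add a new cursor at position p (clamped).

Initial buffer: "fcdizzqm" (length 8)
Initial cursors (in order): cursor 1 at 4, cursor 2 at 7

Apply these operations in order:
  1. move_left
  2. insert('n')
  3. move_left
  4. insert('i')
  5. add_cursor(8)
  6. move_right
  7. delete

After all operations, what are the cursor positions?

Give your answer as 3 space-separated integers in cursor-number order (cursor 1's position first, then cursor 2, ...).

Answer: 4 7 7

Derivation:
After op 1 (move_left): buffer="fcdizzqm" (len 8), cursors c1@3 c2@6, authorship ........
After op 2 (insert('n')): buffer="fcdnizznqm" (len 10), cursors c1@4 c2@8, authorship ...1...2..
After op 3 (move_left): buffer="fcdnizznqm" (len 10), cursors c1@3 c2@7, authorship ...1...2..
After op 4 (insert('i')): buffer="fcdinizzinqm" (len 12), cursors c1@4 c2@9, authorship ...11...22..
After op 5 (add_cursor(8)): buffer="fcdinizzinqm" (len 12), cursors c1@4 c3@8 c2@9, authorship ...11...22..
After op 6 (move_right): buffer="fcdinizzinqm" (len 12), cursors c1@5 c3@9 c2@10, authorship ...11...22..
After op 7 (delete): buffer="fcdiizzqm" (len 9), cursors c1@4 c2@7 c3@7, authorship ...1.....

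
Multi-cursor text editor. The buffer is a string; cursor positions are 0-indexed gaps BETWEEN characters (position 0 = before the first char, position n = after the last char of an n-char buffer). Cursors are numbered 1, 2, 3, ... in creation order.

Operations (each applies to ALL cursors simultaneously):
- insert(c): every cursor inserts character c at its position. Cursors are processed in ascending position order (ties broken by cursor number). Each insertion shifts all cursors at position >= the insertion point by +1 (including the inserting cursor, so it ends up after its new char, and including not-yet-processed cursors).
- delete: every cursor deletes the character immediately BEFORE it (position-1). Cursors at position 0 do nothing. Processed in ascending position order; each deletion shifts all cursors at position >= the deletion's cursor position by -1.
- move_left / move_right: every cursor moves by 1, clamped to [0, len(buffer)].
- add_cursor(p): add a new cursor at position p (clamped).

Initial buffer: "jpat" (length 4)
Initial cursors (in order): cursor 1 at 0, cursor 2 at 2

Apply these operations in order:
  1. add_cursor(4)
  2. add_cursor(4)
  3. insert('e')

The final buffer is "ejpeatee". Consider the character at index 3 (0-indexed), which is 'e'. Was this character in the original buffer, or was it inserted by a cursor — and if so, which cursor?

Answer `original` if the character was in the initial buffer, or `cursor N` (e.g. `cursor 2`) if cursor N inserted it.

Answer: cursor 2

Derivation:
After op 1 (add_cursor(4)): buffer="jpat" (len 4), cursors c1@0 c2@2 c3@4, authorship ....
After op 2 (add_cursor(4)): buffer="jpat" (len 4), cursors c1@0 c2@2 c3@4 c4@4, authorship ....
After op 3 (insert('e')): buffer="ejpeatee" (len 8), cursors c1@1 c2@4 c3@8 c4@8, authorship 1..2..34
Authorship (.=original, N=cursor N): 1 . . 2 . . 3 4
Index 3: author = 2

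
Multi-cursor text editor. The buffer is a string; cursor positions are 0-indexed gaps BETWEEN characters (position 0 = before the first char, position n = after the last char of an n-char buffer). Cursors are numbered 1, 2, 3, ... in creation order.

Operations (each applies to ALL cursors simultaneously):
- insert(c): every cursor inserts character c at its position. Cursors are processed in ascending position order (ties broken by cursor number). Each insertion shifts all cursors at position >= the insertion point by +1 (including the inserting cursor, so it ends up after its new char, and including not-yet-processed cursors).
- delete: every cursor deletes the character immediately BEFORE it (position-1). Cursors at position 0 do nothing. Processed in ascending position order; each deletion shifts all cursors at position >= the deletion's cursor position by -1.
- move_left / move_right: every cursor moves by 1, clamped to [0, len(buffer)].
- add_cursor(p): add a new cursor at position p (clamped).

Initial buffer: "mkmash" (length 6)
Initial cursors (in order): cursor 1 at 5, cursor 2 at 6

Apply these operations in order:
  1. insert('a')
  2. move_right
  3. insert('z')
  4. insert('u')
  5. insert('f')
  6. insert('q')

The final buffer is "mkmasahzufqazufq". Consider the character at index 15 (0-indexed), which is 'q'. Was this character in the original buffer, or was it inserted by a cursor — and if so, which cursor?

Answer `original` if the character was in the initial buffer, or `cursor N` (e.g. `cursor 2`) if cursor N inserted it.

After op 1 (insert('a')): buffer="mkmasaha" (len 8), cursors c1@6 c2@8, authorship .....1.2
After op 2 (move_right): buffer="mkmasaha" (len 8), cursors c1@7 c2@8, authorship .....1.2
After op 3 (insert('z')): buffer="mkmasahzaz" (len 10), cursors c1@8 c2@10, authorship .....1.122
After op 4 (insert('u')): buffer="mkmasahzuazu" (len 12), cursors c1@9 c2@12, authorship .....1.11222
After op 5 (insert('f')): buffer="mkmasahzufazuf" (len 14), cursors c1@10 c2@14, authorship .....1.1112222
After op 6 (insert('q')): buffer="mkmasahzufqazufq" (len 16), cursors c1@11 c2@16, authorship .....1.111122222
Authorship (.=original, N=cursor N): . . . . . 1 . 1 1 1 1 2 2 2 2 2
Index 15: author = 2

Answer: cursor 2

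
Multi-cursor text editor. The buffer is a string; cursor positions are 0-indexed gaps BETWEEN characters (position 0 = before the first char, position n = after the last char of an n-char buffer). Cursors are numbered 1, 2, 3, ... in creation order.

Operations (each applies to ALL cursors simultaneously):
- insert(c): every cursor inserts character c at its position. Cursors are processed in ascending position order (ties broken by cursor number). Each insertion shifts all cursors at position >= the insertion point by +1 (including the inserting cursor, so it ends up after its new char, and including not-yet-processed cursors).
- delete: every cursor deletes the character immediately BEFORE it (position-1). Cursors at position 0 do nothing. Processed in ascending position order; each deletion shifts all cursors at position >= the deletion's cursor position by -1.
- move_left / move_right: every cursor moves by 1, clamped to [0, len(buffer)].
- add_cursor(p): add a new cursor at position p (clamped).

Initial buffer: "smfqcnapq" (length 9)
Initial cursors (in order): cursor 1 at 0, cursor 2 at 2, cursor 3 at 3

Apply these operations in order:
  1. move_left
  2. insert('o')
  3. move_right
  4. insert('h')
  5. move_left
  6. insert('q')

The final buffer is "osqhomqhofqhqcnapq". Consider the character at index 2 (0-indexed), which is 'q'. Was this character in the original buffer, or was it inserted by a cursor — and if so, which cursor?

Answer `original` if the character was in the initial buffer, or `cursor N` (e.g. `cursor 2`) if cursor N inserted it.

Answer: cursor 1

Derivation:
After op 1 (move_left): buffer="smfqcnapq" (len 9), cursors c1@0 c2@1 c3@2, authorship .........
After op 2 (insert('o')): buffer="osomofqcnapq" (len 12), cursors c1@1 c2@3 c3@5, authorship 1.2.3.......
After op 3 (move_right): buffer="osomofqcnapq" (len 12), cursors c1@2 c2@4 c3@6, authorship 1.2.3.......
After op 4 (insert('h')): buffer="oshomhofhqcnapq" (len 15), cursors c1@3 c2@6 c3@9, authorship 1.12.23.3......
After op 5 (move_left): buffer="oshomhofhqcnapq" (len 15), cursors c1@2 c2@5 c3@8, authorship 1.12.23.3......
After op 6 (insert('q')): buffer="osqhomqhofqhqcnapq" (len 18), cursors c1@3 c2@7 c3@11, authorship 1.112.223.33......
Authorship (.=original, N=cursor N): 1 . 1 1 2 . 2 2 3 . 3 3 . . . . . .
Index 2: author = 1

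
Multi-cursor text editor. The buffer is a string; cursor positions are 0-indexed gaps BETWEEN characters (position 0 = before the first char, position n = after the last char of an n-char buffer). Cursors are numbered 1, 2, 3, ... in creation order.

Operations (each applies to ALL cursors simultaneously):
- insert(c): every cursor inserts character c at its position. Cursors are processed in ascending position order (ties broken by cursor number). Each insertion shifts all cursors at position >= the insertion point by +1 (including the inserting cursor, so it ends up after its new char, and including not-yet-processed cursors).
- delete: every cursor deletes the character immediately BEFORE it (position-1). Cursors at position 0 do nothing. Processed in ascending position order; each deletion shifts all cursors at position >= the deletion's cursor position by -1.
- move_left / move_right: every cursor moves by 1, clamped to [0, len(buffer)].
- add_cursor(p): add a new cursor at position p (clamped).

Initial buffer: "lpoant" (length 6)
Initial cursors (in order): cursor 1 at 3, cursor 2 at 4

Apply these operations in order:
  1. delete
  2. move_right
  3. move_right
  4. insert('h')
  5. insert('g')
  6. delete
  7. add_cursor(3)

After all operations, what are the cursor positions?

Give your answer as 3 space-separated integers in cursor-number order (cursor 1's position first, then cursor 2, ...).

After op 1 (delete): buffer="lpnt" (len 4), cursors c1@2 c2@2, authorship ....
After op 2 (move_right): buffer="lpnt" (len 4), cursors c1@3 c2@3, authorship ....
After op 3 (move_right): buffer="lpnt" (len 4), cursors c1@4 c2@4, authorship ....
After op 4 (insert('h')): buffer="lpnthh" (len 6), cursors c1@6 c2@6, authorship ....12
After op 5 (insert('g')): buffer="lpnthhgg" (len 8), cursors c1@8 c2@8, authorship ....1212
After op 6 (delete): buffer="lpnthh" (len 6), cursors c1@6 c2@6, authorship ....12
After op 7 (add_cursor(3)): buffer="lpnthh" (len 6), cursors c3@3 c1@6 c2@6, authorship ....12

Answer: 6 6 3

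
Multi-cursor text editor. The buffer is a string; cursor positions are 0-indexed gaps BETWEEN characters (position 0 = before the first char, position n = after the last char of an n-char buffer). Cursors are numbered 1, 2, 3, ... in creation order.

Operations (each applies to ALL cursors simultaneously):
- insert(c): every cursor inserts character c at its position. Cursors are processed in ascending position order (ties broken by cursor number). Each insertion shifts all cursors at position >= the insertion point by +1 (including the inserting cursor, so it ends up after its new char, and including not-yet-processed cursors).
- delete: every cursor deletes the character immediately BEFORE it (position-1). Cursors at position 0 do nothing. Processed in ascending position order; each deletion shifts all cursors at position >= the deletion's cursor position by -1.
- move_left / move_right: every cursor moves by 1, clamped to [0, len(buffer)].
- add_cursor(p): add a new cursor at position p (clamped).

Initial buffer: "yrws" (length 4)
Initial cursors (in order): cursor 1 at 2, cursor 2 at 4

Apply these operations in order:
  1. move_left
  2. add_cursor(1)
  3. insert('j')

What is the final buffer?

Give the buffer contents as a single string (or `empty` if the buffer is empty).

After op 1 (move_left): buffer="yrws" (len 4), cursors c1@1 c2@3, authorship ....
After op 2 (add_cursor(1)): buffer="yrws" (len 4), cursors c1@1 c3@1 c2@3, authorship ....
After op 3 (insert('j')): buffer="yjjrwjs" (len 7), cursors c1@3 c3@3 c2@6, authorship .13..2.

Answer: yjjrwjs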